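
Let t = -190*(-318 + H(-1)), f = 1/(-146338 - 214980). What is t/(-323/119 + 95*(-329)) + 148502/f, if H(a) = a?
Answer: -308953813983253/5758 ≈ -5.3656e+10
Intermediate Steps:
f = -1/361318 (f = 1/(-361318) = -1/361318 ≈ -2.7676e-6)
t = 60610 (t = -190*(-318 - 1) = -190*(-319) = 60610)
t/(-323/119 + 95*(-329)) + 148502/f = 60610/(-323/119 + 95*(-329)) + 148502/(-1/361318) = 60610/(-323*1/119 - 31255) + 148502*(-361318) = 60610/(-19/7 - 31255) - 53656445636 = 60610/(-218804/7) - 53656445636 = 60610*(-7/218804) - 53656445636 = -11165/5758 - 53656445636 = -308953813983253/5758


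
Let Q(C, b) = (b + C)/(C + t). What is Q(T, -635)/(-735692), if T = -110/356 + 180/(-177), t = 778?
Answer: 2227565/2000256057884 ≈ 1.1136e-6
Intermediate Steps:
T = -13925/10502 (T = -110*1/356 + 180*(-1/177) = -55/178 - 60/59 = -13925/10502 ≈ -1.3259)
Q(C, b) = (C + b)/(778 + C) (Q(C, b) = (b + C)/(C + 778) = (C + b)/(778 + C))
Q(T, -635)/(-735692) = ((-13925/10502 - 635)/(778 - 13925/10502))/(-735692) = (-6682695/10502/(8156631/10502))*(-1/735692) = ((10502/8156631)*(-6682695/10502))*(-1/735692) = -2227565/2718877*(-1/735692) = 2227565/2000256057884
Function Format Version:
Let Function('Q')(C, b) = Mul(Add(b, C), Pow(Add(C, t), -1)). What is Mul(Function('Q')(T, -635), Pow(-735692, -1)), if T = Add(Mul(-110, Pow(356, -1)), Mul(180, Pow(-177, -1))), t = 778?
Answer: Rational(2227565, 2000256057884) ≈ 1.1136e-6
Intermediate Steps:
T = Rational(-13925, 10502) (T = Add(Mul(-110, Rational(1, 356)), Mul(180, Rational(-1, 177))) = Add(Rational(-55, 178), Rational(-60, 59)) = Rational(-13925, 10502) ≈ -1.3259)
Function('Q')(C, b) = Mul(Pow(Add(778, C), -1), Add(C, b)) (Function('Q')(C, b) = Mul(Add(b, C), Pow(Add(C, 778), -1)) = Mul(Add(C, b), Pow(Add(778, C), -1)) = Mul(Pow(Add(778, C), -1), Add(C, b)))
Mul(Function('Q')(T, -635), Pow(-735692, -1)) = Mul(Mul(Pow(Add(778, Rational(-13925, 10502)), -1), Add(Rational(-13925, 10502), -635)), Pow(-735692, -1)) = Mul(Mul(Pow(Rational(8156631, 10502), -1), Rational(-6682695, 10502)), Rational(-1, 735692)) = Mul(Mul(Rational(10502, 8156631), Rational(-6682695, 10502)), Rational(-1, 735692)) = Mul(Rational(-2227565, 2718877), Rational(-1, 735692)) = Rational(2227565, 2000256057884)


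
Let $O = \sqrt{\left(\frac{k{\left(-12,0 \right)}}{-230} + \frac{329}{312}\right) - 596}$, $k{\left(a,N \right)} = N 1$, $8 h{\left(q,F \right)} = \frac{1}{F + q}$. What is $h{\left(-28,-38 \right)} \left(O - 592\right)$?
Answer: $\frac{37}{33} - \frac{i \sqrt{14478594}}{82368} \approx 1.1212 - 0.046196 i$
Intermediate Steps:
$h{\left(q,F \right)} = \frac{1}{8 \left(F + q\right)}$
$k{\left(a,N \right)} = N$
$O = \frac{i \sqrt{14478594}}{156}$ ($O = \sqrt{\left(\frac{0}{-230} + \frac{329}{312}\right) - 596} = \sqrt{\left(0 \left(- \frac{1}{230}\right) + 329 \cdot \frac{1}{312}\right) - 596} = \sqrt{\left(0 + \frac{329}{312}\right) - 596} = \sqrt{\frac{329}{312} - 596} = \sqrt{- \frac{185623}{312}} = \frac{i \sqrt{14478594}}{156} \approx 24.392 i$)
$h{\left(-28,-38 \right)} \left(O - 592\right) = \frac{1}{8 \left(-38 - 28\right)} \left(\frac{i \sqrt{14478594}}{156} - 592\right) = \frac{1}{8 \left(-66\right)} \left(-592 + \frac{i \sqrt{14478594}}{156}\right) = \frac{1}{8} \left(- \frac{1}{66}\right) \left(-592 + \frac{i \sqrt{14478594}}{156}\right) = - \frac{-592 + \frac{i \sqrt{14478594}}{156}}{528} = \frac{37}{33} - \frac{i \sqrt{14478594}}{82368}$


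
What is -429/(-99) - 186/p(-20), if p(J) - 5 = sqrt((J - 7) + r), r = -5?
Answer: -683/57 + 248*I*sqrt(2)/19 ≈ -11.982 + 18.459*I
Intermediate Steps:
p(J) = 5 + sqrt(-12 + J) (p(J) = 5 + sqrt((J - 7) - 5) = 5 + sqrt((-7 + J) - 5) = 5 + sqrt(-12 + J))
-429/(-99) - 186/p(-20) = -429/(-99) - 186/(5 + sqrt(-12 - 20)) = -429*(-1/99) - 186/(5 + sqrt(-32)) = 13/3 - 186/(5 + 4*I*sqrt(2))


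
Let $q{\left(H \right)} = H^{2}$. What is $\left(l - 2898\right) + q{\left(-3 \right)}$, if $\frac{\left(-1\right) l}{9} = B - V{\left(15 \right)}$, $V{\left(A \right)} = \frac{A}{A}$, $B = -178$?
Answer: $-1278$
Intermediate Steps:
$V{\left(A \right)} = 1$
$l = 1611$ ($l = - 9 \left(-178 - 1\right) = \left(-9\right) \left(-179\right) = 1611$)
$\left(l - 2898\right) + q{\left(-3 \right)} = \left(1611 - 2898\right) + \left(-3\right)^{2} = \left(1611 - 2898\right) + 9 = -1287 + 9 = -1278$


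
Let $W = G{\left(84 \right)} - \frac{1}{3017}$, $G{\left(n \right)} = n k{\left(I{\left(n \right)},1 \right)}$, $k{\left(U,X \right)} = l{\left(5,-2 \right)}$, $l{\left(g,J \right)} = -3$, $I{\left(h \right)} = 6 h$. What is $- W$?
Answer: $\frac{760285}{3017} \approx 252.0$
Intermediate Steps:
$k{\left(U,X \right)} = -3$
$G{\left(n \right)} = - 3 n$ ($G{\left(n \right)} = n \left(-3\right) = - 3 n$)
$W = - \frac{760285}{3017}$ ($W = \left(-3\right) 84 - \frac{1}{3017} = -252 - \frac{1}{3017} = - \frac{760285}{3017} \approx -252.0$)
$- W = \left(-1\right) \left(- \frac{760285}{3017}\right) = \frac{760285}{3017}$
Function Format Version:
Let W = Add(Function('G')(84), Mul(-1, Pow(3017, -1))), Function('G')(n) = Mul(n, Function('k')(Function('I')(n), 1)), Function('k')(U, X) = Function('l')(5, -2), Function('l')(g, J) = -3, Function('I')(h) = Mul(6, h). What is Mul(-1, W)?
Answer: Rational(760285, 3017) ≈ 252.00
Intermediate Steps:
Function('k')(U, X) = -3
Function('G')(n) = Mul(-3, n) (Function('G')(n) = Mul(n, -3) = Mul(-3, n))
W = Rational(-760285, 3017) (W = Add(Mul(-3, 84), Mul(-1, Pow(3017, -1))) = Add(-252, Mul(-1, Rational(1, 3017))) = Add(-252, Rational(-1, 3017)) = Rational(-760285, 3017) ≈ -252.00)
Mul(-1, W) = Mul(-1, Rational(-760285, 3017)) = Rational(760285, 3017)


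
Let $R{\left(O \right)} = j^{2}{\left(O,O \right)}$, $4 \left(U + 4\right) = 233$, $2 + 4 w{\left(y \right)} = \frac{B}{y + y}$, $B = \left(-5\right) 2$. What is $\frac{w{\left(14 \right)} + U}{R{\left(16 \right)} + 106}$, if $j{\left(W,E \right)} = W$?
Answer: $\frac{3005}{20272} \approx 0.14823$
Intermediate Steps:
$B = -10$
$w{\left(y \right)} = - \frac{1}{2} - \frac{5}{4 y}$ ($w{\left(y \right)} = - \frac{1}{2} + \frac{\left(-10\right) \frac{1}{y + y}}{4} = - \frac{1}{2} + \frac{\left(-10\right) \frac{1}{2 y}}{4} = - \frac{1}{2} + \frac{\left(-5\right) \frac{1}{y}}{4} = - \frac{1}{2} - \frac{5}{4 y}$)
$U = \frac{217}{4}$ ($U = -4 + \frac{1}{4} \cdot 233 = -4 + \frac{233}{4} = \frac{217}{4} \approx 54.25$)
$R{\left(O \right)} = O^{2}$
$\frac{w{\left(14 \right)} + U}{R{\left(16 \right)} + 106} = \frac{\frac{-5 - 28}{4 \cdot 14} + \frac{217}{4}}{16^{2} + 106} = \frac{\frac{1}{4} \cdot \frac{1}{14} \left(-5 - 28\right) + \frac{217}{4}}{256 + 106} = \frac{\frac{1}{4} \cdot \frac{1}{14} \left(-33\right) + \frac{217}{4}}{362} = \left(- \frac{33}{56} + \frac{217}{4}\right) \frac{1}{362} = \frac{3005}{56} \cdot \frac{1}{362} = \frac{3005}{20272}$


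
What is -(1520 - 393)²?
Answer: -1270129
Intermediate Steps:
-(1520 - 393)² = -1*1127² = -1*1270129 = -1270129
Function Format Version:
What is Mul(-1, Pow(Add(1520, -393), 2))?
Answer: -1270129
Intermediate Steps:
Mul(-1, Pow(Add(1520, -393), 2)) = Mul(-1, Pow(1127, 2)) = Mul(-1, 1270129) = -1270129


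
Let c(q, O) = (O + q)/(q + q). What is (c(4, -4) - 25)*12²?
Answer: -3600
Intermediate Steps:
c(q, O) = (O + q)/(2*q) (c(q, O) = (O + q)/((2*q)) = (O + q)*(1/(2*q)) = (O + q)/(2*q))
(c(4, -4) - 25)*12² = ((½)*(-4 + 4)/4 - 25)*12² = ((½)*(¼)*0 - 25)*144 = (0 - 25)*144 = -25*144 = -3600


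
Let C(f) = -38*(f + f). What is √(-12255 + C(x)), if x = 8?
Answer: I*√12863 ≈ 113.42*I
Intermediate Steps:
C(f) = -76*f
√(-12255 + C(x)) = √(-12255 - 76*8) = √(-12255 - 608) = √(-12863) = I*√12863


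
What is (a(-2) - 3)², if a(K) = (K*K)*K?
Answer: 121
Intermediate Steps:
a(K) = K³ (a(K) = K²*K = K³)
(a(-2) - 3)² = ((-2)³ - 3)² = (-8 - 3)² = (-11)² = 121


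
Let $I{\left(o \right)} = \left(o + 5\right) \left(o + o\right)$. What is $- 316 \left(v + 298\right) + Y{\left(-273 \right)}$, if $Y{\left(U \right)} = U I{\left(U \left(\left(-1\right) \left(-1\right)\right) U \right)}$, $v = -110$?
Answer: $-3032999748764$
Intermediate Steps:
$I{\left(o \right)} = 2 o \left(5 + o\right)$ ($I{\left(o \right)} = \left(5 + o\right) 2 o = 2 o \left(5 + o\right)$)
$Y{\left(U \right)} = 2 U^{3} \left(5 + U^{2}\right)$ ($Y{\left(U \right)} = U 2 U \left(\left(-1\right) \left(-1\right)\right) U \left(5 + U \left(\left(-1\right) \left(-1\right)\right) U\right) = U 2 U 1 U \left(5 + U 1 U\right) = U 2 U U \left(5 + U U\right) = U 2 U^{2} \left(5 + U^{2}\right) = 2 U^{3} \left(5 + U^{2}\right)$)
$- 316 \left(v + 298\right) + Y{\left(-273 \right)} = - 316 \left(-110 + 298\right) + 2 \left(-273\right)^{3} \left(5 + \left(-273\right)^{2}\right) = \left(-316\right) 188 + 2 \left(-20346417\right) \left(5 + 74529\right) = -59408 + 2 \left(-20346417\right) 74534 = -59408 - 3032999689356 = -3032999748764$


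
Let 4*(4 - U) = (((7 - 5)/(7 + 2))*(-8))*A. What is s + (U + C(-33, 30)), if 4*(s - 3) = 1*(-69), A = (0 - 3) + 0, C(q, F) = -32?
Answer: -523/12 ≈ -43.583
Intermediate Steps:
A = -3 (A = -3 + 0 = -3)
U = 8/3 (U = 4 - ((7 - 5)/(7 + 2))*(-8)*(-3)/4 = 4 - (2/9)*(-8)*(-3)/4 = 4 - (-4)*(-3)/9 = 4 - ¼*16/3 = 4 - 4/3 = 8/3 ≈ 2.6667)
s = -57/4 (s = 3 + (1*(-69))/4 = 3 + (¼)*(-69) = 3 - 69/4 = -57/4 ≈ -14.250)
s + (U + C(-33, 30)) = -57/4 + (8/3 - 32) = -57/4 - 88/3 = -523/12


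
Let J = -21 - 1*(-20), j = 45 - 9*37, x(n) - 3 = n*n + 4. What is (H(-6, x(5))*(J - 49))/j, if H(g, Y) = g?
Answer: -25/24 ≈ -1.0417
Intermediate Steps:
x(n) = 7 + n² (x(n) = 3 + (n*n + 4) = 3 + (n² + 4) = 3 + (4 + n²) = 7 + n²)
j = -288 (j = 45 - 333 = -288)
J = -1 (J = -21 + 20 = -1)
(H(-6, x(5))*(J - 49))/j = -6*(-1 - 49)/(-288) = -6*(-50)*(-1/288) = 300*(-1/288) = -25/24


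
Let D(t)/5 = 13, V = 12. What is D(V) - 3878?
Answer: -3813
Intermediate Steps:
D(t) = 65 (D(t) = 5*13 = 65)
D(V) - 3878 = 65 - 3878 = -3813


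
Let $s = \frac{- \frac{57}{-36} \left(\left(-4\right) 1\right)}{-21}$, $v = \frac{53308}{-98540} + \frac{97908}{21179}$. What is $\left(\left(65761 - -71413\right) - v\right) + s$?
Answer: $\frac{4508773309985404}{32869913895} \approx 1.3717 \cdot 10^{5}$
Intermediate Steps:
$v = \frac{2129711047}{521744665}$ ($v = 53308 \left(- \frac{1}{98540}\right) + 97908 \cdot \frac{1}{21179} = - \frac{13327}{24635} + \frac{97908}{21179} = \frac{2129711047}{521744665} \approx 4.0819$)
$s = \frac{19}{63}$ ($s = \left(-57\right) \left(- \frac{1}{36}\right) \left(-4\right) \left(- \frac{1}{21}\right) = \frac{19}{12} \left(-4\right) \left(- \frac{1}{21}\right) = \left(- \frac{19}{3}\right) \left(- \frac{1}{21}\right) = \frac{19}{63} \approx 0.30159$)
$\left(\left(65761 - -71413\right) - v\right) + s = \left(\left(65761 - -71413\right) - \frac{2129711047}{521744665}\right) + \frac{19}{63} = \left(\left(65761 + 71413\right) - \frac{2129711047}{521744665}\right) + \frac{19}{63} = \left(137174 - \frac{2129711047}{521744665}\right) + \frac{19}{63} = \frac{71567672965663}{521744665} + \frac{19}{63} = \frac{4508773309985404}{32869913895}$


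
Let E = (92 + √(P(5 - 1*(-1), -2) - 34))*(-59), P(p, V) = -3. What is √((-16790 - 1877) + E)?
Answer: √(-24095 - 59*I*√37) ≈ 1.156 - 155.23*I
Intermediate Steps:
E = -5428 - 59*I*√37 (E = (92 + √(-3 - 34))*(-59) = (92 + √(-37))*(-59) = (92 + I*√37)*(-59) = -5428 - 59*I*√37 ≈ -5428.0 - 358.88*I)
√((-16790 - 1877) + E) = √((-16790 - 1877) + (-5428 - 59*I*√37)) = √(-18667 + (-5428 - 59*I*√37)) = √(-24095 - 59*I*√37)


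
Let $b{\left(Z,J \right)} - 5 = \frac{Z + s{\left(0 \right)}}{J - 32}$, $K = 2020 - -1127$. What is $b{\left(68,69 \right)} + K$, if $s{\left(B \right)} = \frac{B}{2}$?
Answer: $\frac{116692}{37} \approx 3153.8$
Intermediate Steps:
$s{\left(B \right)} = \frac{B}{2}$ ($s{\left(B \right)} = B \frac{1}{2} = \frac{B}{2}$)
$K = 3147$ ($K = 2020 + 1127 = 3147$)
$b{\left(Z,J \right)} = 5 + \frac{Z}{-32 + J}$ ($b{\left(Z,J \right)} = 5 + \frac{Z + \frac{1}{2} \cdot 0}{J - 32} = 5 + \frac{Z + 0}{-32 + J} = 5 + \frac{Z}{-32 + J}$)
$b{\left(68,69 \right)} + K = \frac{-160 + 68 + 5 \cdot 69}{-32 + 69} + 3147 = \frac{-160 + 68 + 345}{37} + 3147 = \frac{1}{37} \cdot 253 + 3147 = \frac{253}{37} + 3147 = \frac{116692}{37}$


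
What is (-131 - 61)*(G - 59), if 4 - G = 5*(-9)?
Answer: 1920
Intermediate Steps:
G = 49 (G = 4 - 5*(-9) = 4 - 1*(-45) = 4 + 45 = 49)
(-131 - 61)*(G - 59) = (-131 - 61)*(49 - 59) = -192*(-10) = 1920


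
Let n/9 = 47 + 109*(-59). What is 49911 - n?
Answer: 107367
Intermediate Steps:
n = -57456 (n = 9*(47 + 109*(-59)) = 9*(47 - 6431) = 9*(-6384) = -57456)
49911 - n = 49911 - 1*(-57456) = 49911 + 57456 = 107367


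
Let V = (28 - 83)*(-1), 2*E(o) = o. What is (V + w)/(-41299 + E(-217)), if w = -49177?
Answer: 32748/27605 ≈ 1.1863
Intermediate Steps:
E(o) = o/2
V = 55 (V = -55*(-1) = 55)
(V + w)/(-41299 + E(-217)) = (55 - 49177)/(-41299 + (½)*(-217)) = -49122/(-41299 - 217/2) = -49122/(-82815/2) = -49122*(-2/82815) = 32748/27605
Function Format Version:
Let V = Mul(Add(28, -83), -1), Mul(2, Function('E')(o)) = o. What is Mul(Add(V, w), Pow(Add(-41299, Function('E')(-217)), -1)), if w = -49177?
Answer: Rational(32748, 27605) ≈ 1.1863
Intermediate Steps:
Function('E')(o) = Mul(Rational(1, 2), o)
V = 55 (V = Mul(-55, -1) = 55)
Mul(Add(V, w), Pow(Add(-41299, Function('E')(-217)), -1)) = Mul(Add(55, -49177), Pow(Add(-41299, Mul(Rational(1, 2), -217)), -1)) = Mul(-49122, Pow(Add(-41299, Rational(-217, 2)), -1)) = Mul(-49122, Pow(Rational(-82815, 2), -1)) = Mul(-49122, Rational(-2, 82815)) = Rational(32748, 27605)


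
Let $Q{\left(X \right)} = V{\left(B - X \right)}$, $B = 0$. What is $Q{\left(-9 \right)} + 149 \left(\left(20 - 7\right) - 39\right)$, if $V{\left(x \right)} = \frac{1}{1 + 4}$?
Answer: $- \frac{19369}{5} \approx -3873.8$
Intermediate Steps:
$V{\left(x \right)} = \frac{1}{5}$
$Q{\left(X \right)} = \frac{1}{5}$
$Q{\left(-9 \right)} + 149 \left(\left(20 - 7\right) - 39\right) = \frac{1}{5} + 149 \left(\left(20 - 7\right) - 39\right) = \frac{1}{5} + 149 \left(13 - 39\right) = \frac{1}{5} + 149 \left(-26\right) = \frac{1}{5} - 3874 = - \frac{19369}{5}$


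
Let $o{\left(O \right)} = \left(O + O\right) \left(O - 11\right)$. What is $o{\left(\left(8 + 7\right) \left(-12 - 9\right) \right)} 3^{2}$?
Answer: $1848420$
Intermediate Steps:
$o{\left(O \right)} = 2 O \left(-11 + O\right)$
$o{\left(\left(8 + 7\right) \left(-12 - 9\right) \right)} 3^{2} = 2 \left(8 + 7\right) \left(-12 - 9\right) \left(-11 + \left(8 + 7\right) \left(-12 - 9\right)\right) 3^{2} = 2 \cdot 15 \left(-21\right) \left(-11 + 15 \left(-21\right)\right) 9 = 2 \left(-315\right) \left(-11 - 315\right) 9 = 2 \left(-315\right) \left(-326\right) 9 = 205380 \cdot 9 = 1848420$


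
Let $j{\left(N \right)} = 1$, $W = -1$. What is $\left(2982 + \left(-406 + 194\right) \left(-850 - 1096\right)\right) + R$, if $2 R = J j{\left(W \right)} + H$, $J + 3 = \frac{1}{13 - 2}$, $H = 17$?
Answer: $\frac{9141903}{22} \approx 4.1554 \cdot 10^{5}$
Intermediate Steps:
$J = - \frac{32}{11}$ ($J = -3 + \frac{1}{13 - 2} = -3 + \frac{1}{11} = - \frac{32}{11} \approx -2.9091$)
$R = \frac{155}{22}$ ($R = \frac{\left(- \frac{32}{11}\right) 1 + 17}{2} = \frac{- \frac{32}{11} + 17}{2} = \frac{1}{2} \cdot \frac{155}{11} = \frac{155}{22} \approx 7.0455$)
$\left(2982 + \left(-406 + 194\right) \left(-850 - 1096\right)\right) + R = \left(2982 + \left(-406 + 194\right) \left(-850 - 1096\right)\right) + \frac{155}{22} = \left(2982 - -412552\right) + \frac{155}{22} = \left(2982 + 412552\right) + \frac{155}{22} = 415534 + \frac{155}{22} = \frac{9141903}{22}$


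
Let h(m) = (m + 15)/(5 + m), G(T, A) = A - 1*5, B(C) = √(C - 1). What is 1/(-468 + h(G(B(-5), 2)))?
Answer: -1/462 ≈ -0.0021645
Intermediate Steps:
B(C) = √(-1 + C)
G(T, A) = -5 + A (G(T, A) = A - 5 = -5 + A)
h(m) = (15 + m)/(5 + m)
1/(-468 + h(G(B(-5), 2))) = 1/(-468 + (15 + (-5 + 2))/(5 + (-5 + 2))) = 1/(-468 + (15 - 3)/(5 - 3)) = 1/(-468 + 12/2) = 1/(-468 + (½)*12) = 1/(-468 + 6) = 1/(-462) = -1/462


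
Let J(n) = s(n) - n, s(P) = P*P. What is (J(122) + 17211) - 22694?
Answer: 9279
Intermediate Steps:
s(P) = P**2
J(n) = n**2 - n
(J(122) + 17211) - 22694 = (122*(-1 + 122) + 17211) - 22694 = (122*121 + 17211) - 22694 = (14762 + 17211) - 22694 = 31973 - 22694 = 9279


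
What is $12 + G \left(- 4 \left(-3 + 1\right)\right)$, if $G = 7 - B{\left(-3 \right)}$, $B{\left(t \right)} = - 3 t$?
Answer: $-4$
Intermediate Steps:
$G = -2$ ($G = 7 - \left(-3\right) \left(-3\right) = 7 - 9 = -2$)
$12 + G \left(- 4 \left(-3 + 1\right)\right) = 12 - 2 \left(- 4 \left(-3 + 1\right)\right) = 12 - 2 \left(\left(-4\right) \left(-2\right)\right) = 12 - 16 = -4$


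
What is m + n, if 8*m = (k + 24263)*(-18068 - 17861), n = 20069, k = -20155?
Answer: -36858945/2 ≈ -1.8429e+7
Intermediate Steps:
m = -36899083/2 (m = ((-20155 + 24263)*(-18068 - 17861))/8 = (4108*(-35929))/8 = (1/8)*(-147596332) = -36899083/2 ≈ -1.8450e+7)
m + n = -36899083/2 + 20069 = -36858945/2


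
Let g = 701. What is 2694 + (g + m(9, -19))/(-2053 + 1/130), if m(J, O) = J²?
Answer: 718897306/266889 ≈ 2693.6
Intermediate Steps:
2694 + (g + m(9, -19))/(-2053 + 1/130) = 2694 + (701 + 9²)/(-2053 + 1/130) = 2694 + (701 + 81)/(-2053 + 1/130) = 2694 + 782/(-266889/130) = 2694 + 782*(-130/266889) = 2694 - 101660/266889 = 718897306/266889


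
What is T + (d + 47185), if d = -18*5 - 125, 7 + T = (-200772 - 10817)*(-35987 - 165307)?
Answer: 42591643129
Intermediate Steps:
T = 42591596159 (T = -7 + (-200772 - 10817)*(-35987 - 165307) = -7 - 211589*(-201294) = -7 + 42591596166 = 42591596159)
d = -215 (d = -90 - 125 = -215)
T + (d + 47185) = 42591596159 + (-215 + 47185) = 42591596159 + 46970 = 42591643129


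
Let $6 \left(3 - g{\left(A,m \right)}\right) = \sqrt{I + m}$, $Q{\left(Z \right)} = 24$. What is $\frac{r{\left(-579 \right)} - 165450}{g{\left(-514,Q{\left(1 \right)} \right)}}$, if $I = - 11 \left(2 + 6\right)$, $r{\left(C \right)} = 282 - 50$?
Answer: $- \frac{4460886}{97} - \frac{1982616 i}{97} \approx -45989.0 - 20439.0 i$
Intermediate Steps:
$r{\left(C \right)} = 232$ ($r{\left(C \right)} = 282 - 50 = 232$)
$I = -88$ ($I = \left(-11\right) 8 = -88$)
$g{\left(A,m \right)} = 3 - \frac{\sqrt{-88 + m}}{6}$
$\frac{r{\left(-579 \right)} - 165450}{g{\left(-514,Q{\left(1 \right)} \right)}} = \frac{232 - 165450}{3 - \frac{\sqrt{-88 + 24}}{6}} = - \frac{165218}{3 - \frac{\sqrt{-64}}{6}} = - \frac{165218}{3 - \frac{8 i}{6}} = - \frac{165218}{3 - \frac{4 i}{3}} = - 165218 \frac{9 \left(3 + \frac{4 i}{3}\right)}{97} = - \frac{1486962 \left(3 + \frac{4 i}{3}\right)}{97}$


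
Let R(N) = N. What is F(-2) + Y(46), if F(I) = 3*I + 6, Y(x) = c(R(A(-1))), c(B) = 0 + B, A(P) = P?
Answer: -1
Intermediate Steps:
c(B) = B
Y(x) = -1
F(I) = 6 + 3*I
F(-2) + Y(46) = (6 + 3*(-2)) - 1 = (6 - 6) - 1 = 0 - 1 = -1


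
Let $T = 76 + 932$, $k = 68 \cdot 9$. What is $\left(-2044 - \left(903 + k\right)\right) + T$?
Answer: $-2551$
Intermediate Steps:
$k = 612$
$T = 1008$
$\left(-2044 - \left(903 + k\right)\right) + T = \left(-2044 - \left(903 + 612\right)\right) + 1008 = \left(-2044 - 1515\right) + 1008 = -3559 + 1008 = -2551$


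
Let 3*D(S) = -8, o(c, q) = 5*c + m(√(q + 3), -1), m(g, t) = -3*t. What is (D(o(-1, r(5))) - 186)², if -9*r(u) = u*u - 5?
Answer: 320356/9 ≈ 35595.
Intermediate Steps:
r(u) = 5/9 - u²/9 (r(u) = -(u*u - 5)/9 = -(u² - 5)/9 = -(-5 + u²)/9 = 5/9 - u²/9)
o(c, q) = 3 + 5*c (o(c, q) = 5*c - 3*(-1) = 5*c + 3 = 3 + 5*c)
D(S) = -8/3 (D(S) = (⅓)*(-8) = -8/3)
(D(o(-1, r(5))) - 186)² = (-8/3 - 186)² = (-566/3)² = 320356/9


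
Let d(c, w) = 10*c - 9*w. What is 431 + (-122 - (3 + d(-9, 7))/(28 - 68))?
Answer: 1221/4 ≈ 305.25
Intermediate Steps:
d(c, w) = -9*w + 10*c
431 + (-122 - (3 + d(-9, 7))/(28 - 68)) = 431 + (-122 - (3 + (-9*7 + 10*(-9)))/(28 - 68)) = 431 + (-122 - (3 + (-63 - 90))/(-40)) = 431 + (-122 - (3 - 153)*(-1)/40) = 431 + (-122 - (-150)*(-1)/40) = 431 + (-122 - 1*15/4) = 431 + (-122 - 15/4) = 431 - 503/4 = 1221/4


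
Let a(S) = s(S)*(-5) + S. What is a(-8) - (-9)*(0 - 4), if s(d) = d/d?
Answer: -49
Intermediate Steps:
s(d) = 1
a(S) = -5 + S (a(S) = 1*(-5) + S = -5 + S)
a(-8) - (-9)*(0 - 4) = (-5 - 8) - (-9)*(0 - 4) = -13 - (-9)*(-4) = -13 - 1*36 = -13 - 36 = -49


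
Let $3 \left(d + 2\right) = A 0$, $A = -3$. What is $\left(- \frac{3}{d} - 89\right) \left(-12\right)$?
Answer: $1050$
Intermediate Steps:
$d = -2$ ($d = -2 + \frac{\left(-3\right) 0}{3} = -2 + \frac{1}{3} \cdot 0 = -2 + 0 = -2$)
$\left(- \frac{3}{d} - 89\right) \left(-12\right) = \left(- \frac{3}{-2} - 89\right) \left(-12\right) = \left(\left(-3\right) \left(- \frac{1}{2}\right) - 89\right) \left(-12\right) = \left(\frac{3}{2} - 89\right) \left(-12\right) = \left(- \frac{175}{2}\right) \left(-12\right) = 1050$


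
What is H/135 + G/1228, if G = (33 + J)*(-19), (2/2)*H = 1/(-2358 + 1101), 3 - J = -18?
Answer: -87054149/104192730 ≈ -0.83551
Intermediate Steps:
J = 21 (J = 3 - 1*(-18) = 3 + 18 = 21)
H = -1/1257 (H = 1/(-2358 + 1101) = 1/(-1257) = -1/1257 ≈ -0.00079555)
G = -1026 (G = (33 + 21)*(-19) = 54*(-19) = -1026)
H/135 + G/1228 = -1/1257/135 - 1026/1228 = -1/1257*1/135 - 1026*1/1228 = -1/169695 - 513/614 = -87054149/104192730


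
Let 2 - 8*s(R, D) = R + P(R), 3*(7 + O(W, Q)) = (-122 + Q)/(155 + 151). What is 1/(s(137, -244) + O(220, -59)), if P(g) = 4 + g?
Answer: -459/19139 ≈ -0.023982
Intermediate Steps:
O(W, Q) = -3274/459 + Q/918 (O(W, Q) = -7 + ((-122 + Q)/(155 + 151))/3 = -7 + ((-122 + Q)/306)/3 = -7 + ((-122 + Q)*(1/306))/3 = -7 + (-61/153 + Q/306)/3 = -7 + (-61/459 + Q/918) = -3274/459 + Q/918)
s(R, D) = -¼ - R/4 (s(R, D) = ¼ - (R + (4 + R))/8 = ¼ - (4 + 2*R)/8 = ¼ + (-½ - R/4) = -¼ - R/4)
1/(s(137, -244) + O(220, -59)) = 1/((-¼ - ¼*137) + (-3274/459 + (1/918)*(-59))) = 1/((-¼ - 137/4) + (-3274/459 - 59/918)) = 1/(-69/2 - 6607/918) = 1/(-19139/459) = -459/19139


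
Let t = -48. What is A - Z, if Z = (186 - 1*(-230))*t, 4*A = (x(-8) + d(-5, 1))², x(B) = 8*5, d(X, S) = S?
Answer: 81553/4 ≈ 20388.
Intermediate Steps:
x(B) = 40
A = 1681/4 (A = (40 + 1)²/4 = (¼)*41² = (¼)*1681 = 1681/4 ≈ 420.25)
Z = -19968 (Z = (186 - 1*(-230))*(-48) = (186 + 230)*(-48) = 416*(-48) = -19968)
A - Z = 1681/4 - 1*(-19968) = 1681/4 + 19968 = 81553/4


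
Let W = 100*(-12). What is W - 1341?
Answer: -2541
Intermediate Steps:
W = -1200
W - 1341 = -1200 - 1341 = -2541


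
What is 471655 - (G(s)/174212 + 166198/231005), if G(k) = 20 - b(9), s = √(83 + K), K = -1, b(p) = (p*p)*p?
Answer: 18981181008560869/40243843060 ≈ 4.7165e+5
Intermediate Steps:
b(p) = p³ (b(p) = p²*p = p³)
s = √82 (s = √(83 - 1) = √82 ≈ 9.0554)
G(k) = -709 (G(k) = 20 - 1*9³ = 20 - 1*729 = 20 - 729 = -709)
471655 - (G(s)/174212 + 166198/231005) = 471655 - (-709/174212 + 166198/231005) = 471655 - 1*28789903431/40243843060 = 471655 - 28789903431/40243843060 = 18981181008560869/40243843060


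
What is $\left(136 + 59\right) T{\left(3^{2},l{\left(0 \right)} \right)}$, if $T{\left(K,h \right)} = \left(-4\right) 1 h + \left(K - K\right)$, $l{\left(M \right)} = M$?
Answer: $0$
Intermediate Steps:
$T{\left(K,h \right)} = - 4 h$ ($T{\left(K,h \right)} = - 4 h + 0 = - 4 h$)
$\left(136 + 59\right) T{\left(3^{2},l{\left(0 \right)} \right)} = \left(136 + 59\right) \left(\left(-4\right) 0\right) = 195 \cdot 0 = 0$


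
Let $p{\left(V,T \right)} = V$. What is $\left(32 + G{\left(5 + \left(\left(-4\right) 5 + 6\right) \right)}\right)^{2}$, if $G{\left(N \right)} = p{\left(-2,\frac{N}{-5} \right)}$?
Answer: $900$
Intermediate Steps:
$G{\left(N \right)} = -2$
$\left(32 + G{\left(5 + \left(\left(-4\right) 5 + 6\right) \right)}\right)^{2} = \left(32 - 2\right)^{2} = 30^{2} = 900$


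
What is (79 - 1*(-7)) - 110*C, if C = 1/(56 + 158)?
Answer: 9147/107 ≈ 85.486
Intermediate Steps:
C = 1/214 ≈ 0.0046729
(79 - 1*(-7)) - 110*C = (79 - 1*(-7)) - 110*1/214 = (79 + 7) - 55/107 = 86 - 55/107 = 9147/107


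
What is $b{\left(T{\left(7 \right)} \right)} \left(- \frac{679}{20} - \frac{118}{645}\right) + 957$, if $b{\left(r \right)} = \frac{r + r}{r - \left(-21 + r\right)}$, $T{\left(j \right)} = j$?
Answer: $\frac{3615527}{3870} \approx 934.25$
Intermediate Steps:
$b{\left(r \right)} = \frac{2 r}{21}$
$b{\left(T{\left(7 \right)} \right)} \left(- \frac{679}{20} - \frac{118}{645}\right) + 957 = \frac{2}{21} \cdot 7 \left(- \frac{679}{20} - \frac{118}{645}\right) + 957 = \frac{2 \left(\left(-679\right) \frac{1}{20} - \frac{118}{645}\right)}{3} + 957 = \frac{2 \left(- \frac{679}{20} - \frac{118}{645}\right)}{3} + 957 = \frac{2}{3} \left(- \frac{88063}{2580}\right) + 957 = - \frac{88063}{3870} + 957 = \frac{3615527}{3870}$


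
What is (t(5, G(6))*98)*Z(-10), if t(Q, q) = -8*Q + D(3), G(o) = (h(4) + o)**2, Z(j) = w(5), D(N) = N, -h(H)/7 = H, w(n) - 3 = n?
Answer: -29008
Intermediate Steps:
w(n) = 3 + n
h(H) = -7*H
Z(j) = 8 (Z(j) = 3 + 5 = 8)
G(o) = (-28 + o)**2 (G(o) = (-7*4 + o)**2 = (-28 + o)**2)
t(Q, q) = 3 - 8*Q (t(Q, q) = -8*Q + 3 = 3 - 8*Q)
(t(5, G(6))*98)*Z(-10) = ((3 - 8*5)*98)*8 = ((3 - 40)*98)*8 = -37*98*8 = -3626*8 = -29008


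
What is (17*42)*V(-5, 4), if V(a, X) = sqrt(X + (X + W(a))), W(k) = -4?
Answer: 1428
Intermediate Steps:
V(a, X) = sqrt(-4 + 2*X) (V(a, X) = sqrt(X + (X - 4)) = sqrt(X + (-4 + X)) = sqrt(-4 + 2*X))
(17*42)*V(-5, 4) = (17*42)*sqrt(-4 + 2*4) = 714*sqrt(-4 + 8) = 714*sqrt(4) = 714*2 = 1428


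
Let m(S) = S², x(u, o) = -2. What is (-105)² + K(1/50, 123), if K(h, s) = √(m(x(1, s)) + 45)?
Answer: 11032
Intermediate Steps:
K(h, s) = 7 (K(h, s) = √((-2)² + 45) = √(4 + 45) = √49 = 7)
(-105)² + K(1/50, 123) = (-105)² + 7 = 11025 + 7 = 11032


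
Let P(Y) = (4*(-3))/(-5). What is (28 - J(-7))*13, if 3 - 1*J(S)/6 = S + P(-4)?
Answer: -1144/5 ≈ -228.80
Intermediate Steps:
P(Y) = 12/5 (P(Y) = -12*(-⅕) = 12/5)
J(S) = 18/5 - 6*S (J(S) = 18 - 6*(S + 12/5) = 18 - 6*(12/5 + S) = 18 + (-72/5 - 6*S) = 18/5 - 6*S)
(28 - J(-7))*13 = (28 - (18/5 - 6*(-7)))*13 = (28 - (18/5 + 42))*13 = (28 - 1*228/5)*13 = (28 - 228/5)*13 = -88/5*13 = -1144/5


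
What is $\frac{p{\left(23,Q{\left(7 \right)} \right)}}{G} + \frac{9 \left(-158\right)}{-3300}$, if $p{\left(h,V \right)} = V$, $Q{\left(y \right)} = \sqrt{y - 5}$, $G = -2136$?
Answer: $\frac{237}{550} - \frac{\sqrt{2}}{2136} \approx 0.43025$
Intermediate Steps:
$Q{\left(y \right)} = \sqrt{-5 + y}$
$\frac{p{\left(23,Q{\left(7 \right)} \right)}}{G} + \frac{9 \left(-158\right)}{-3300} = \frac{\sqrt{-5 + 7}}{-2136} + \frac{9 \left(-158\right)}{-3300} = \sqrt{2} \left(- \frac{1}{2136}\right) - - \frac{237}{550} = - \frac{\sqrt{2}}{2136} + \frac{237}{550} = \frac{237}{550} - \frac{\sqrt{2}}{2136}$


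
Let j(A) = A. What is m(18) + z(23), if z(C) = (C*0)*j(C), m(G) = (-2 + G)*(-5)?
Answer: -80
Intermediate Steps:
m(G) = 10 - 5*G
z(C) = 0 (z(C) = (C*0)*C = 0*C = 0)
m(18) + z(23) = (10 - 5*18) + 0 = (10 - 90) + 0 = -80 + 0 = -80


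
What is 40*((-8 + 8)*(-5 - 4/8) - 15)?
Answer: -600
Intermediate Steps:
40*((-8 + 8)*(-5 - 4/8) - 15) = 40*(0*(-5 - 4*⅛) - 15) = 40*(0*(-5 - ½) - 15) = 40*(0*(-11/2) - 15) = 40*(0 - 15) = 40*(-15) = -600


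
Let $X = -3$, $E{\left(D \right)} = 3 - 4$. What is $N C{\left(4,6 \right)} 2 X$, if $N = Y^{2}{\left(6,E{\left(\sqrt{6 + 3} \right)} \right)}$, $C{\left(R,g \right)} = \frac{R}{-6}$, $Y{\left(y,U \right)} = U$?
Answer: $4$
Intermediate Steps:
$E{\left(D \right)} = -1$
$C{\left(R,g \right)} = - \frac{R}{6}$ ($C{\left(R,g \right)} = R \left(- \frac{1}{6}\right) = - \frac{R}{6}$)
$N = 1$ ($N = \left(-1\right)^{2} = 1$)
$N C{\left(4,6 \right)} 2 X = 1 \left(\left(- \frac{1}{6}\right) 4\right) 2 \left(-3\right) = 1 \left(- \frac{2}{3}\right) \left(-6\right) = \left(- \frac{2}{3}\right) \left(-6\right) = 4$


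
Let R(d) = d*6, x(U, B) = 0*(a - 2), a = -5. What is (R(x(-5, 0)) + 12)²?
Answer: 144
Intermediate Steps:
x(U, B) = 0 (x(U, B) = 0*(-5 - 2) = 0*(-7) = 0)
R(d) = 6*d
(R(x(-5, 0)) + 12)² = (6*0 + 12)² = (0 + 12)² = 12² = 144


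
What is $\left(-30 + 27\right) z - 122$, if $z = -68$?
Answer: $82$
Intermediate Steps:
$\left(-30 + 27\right) z - 122 = \left(-30 + 27\right) \left(-68\right) - 122 = \left(-3\right) \left(-68\right) - 122 = 204 - 122 = 82$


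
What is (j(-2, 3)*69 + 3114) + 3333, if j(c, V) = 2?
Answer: 6585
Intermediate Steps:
(j(-2, 3)*69 + 3114) + 3333 = (2*69 + 3114) + 3333 = (138 + 3114) + 3333 = 3252 + 3333 = 6585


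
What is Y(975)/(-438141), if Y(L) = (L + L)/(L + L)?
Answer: -1/438141 ≈ -2.2824e-6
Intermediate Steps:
Y(L) = 1 (Y(L) = (2*L)/((2*L)) = (2*L)*(1/(2*L)) = 1)
Y(975)/(-438141) = 1/(-438141) = 1*(-1/438141) = -1/438141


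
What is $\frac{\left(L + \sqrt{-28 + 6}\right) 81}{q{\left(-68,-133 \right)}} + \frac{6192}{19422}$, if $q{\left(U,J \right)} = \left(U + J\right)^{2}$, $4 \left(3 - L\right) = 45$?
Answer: $\frac{5856401}{19374524} + \frac{9 i \sqrt{22}}{4489} \approx 0.30227 + 0.0094038 i$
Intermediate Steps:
$L = - \frac{33}{4}$ ($L = 3 - \frac{45}{4} = - \frac{33}{4} \approx -8.25$)
$q{\left(U,J \right)} = \left(J + U\right)^{2}$
$\frac{\left(L + \sqrt{-28 + 6}\right) 81}{q{\left(-68,-133 \right)}} + \frac{6192}{19422} = \frac{\left(- \frac{33}{4} + \sqrt{-28 + 6}\right) 81}{\left(-133 - 68\right)^{2}} + \frac{6192}{19422} = \frac{\left(- \frac{33}{4} + \sqrt{-22}\right) 81}{\left(-201\right)^{2}} + 6192 \cdot \frac{1}{19422} = \frac{\left(- \frac{33}{4} + i \sqrt{22}\right) 81}{40401} + \frac{344}{1079} = \left(- \frac{2673}{4} + 81 i \sqrt{22}\right) \frac{1}{40401} + \frac{344}{1079} = \left(- \frac{297}{17956} + \frac{9 i \sqrt{22}}{4489}\right) + \frac{344}{1079} = \frac{5856401}{19374524} + \frac{9 i \sqrt{22}}{4489}$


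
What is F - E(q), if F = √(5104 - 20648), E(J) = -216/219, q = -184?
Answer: 72/73 + 2*I*√3886 ≈ 0.9863 + 124.68*I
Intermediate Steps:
E(J) = -72/73 (E(J) = -216*1/219 = -72/73)
F = 2*I*√3886 (F = √(-15544) = 2*I*√3886 ≈ 124.68*I)
F - E(q) = 2*I*√3886 - 1*(-72/73) = 2*I*√3886 + 72/73 = 72/73 + 2*I*√3886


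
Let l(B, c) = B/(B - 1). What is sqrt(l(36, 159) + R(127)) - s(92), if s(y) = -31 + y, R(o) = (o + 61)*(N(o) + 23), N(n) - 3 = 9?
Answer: -61 + 8*sqrt(125965)/35 ≈ 20.124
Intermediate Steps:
N(n) = 12 (N(n) = 3 + 9 = 12)
R(o) = 2135 + 35*o (R(o) = (o + 61)*(12 + 23) = (61 + o)*35 = 2135 + 35*o)
l(B, c) = B/(-1 + B)
sqrt(l(36, 159) + R(127)) - s(92) = sqrt(36/(-1 + 36) + (2135 + 35*127)) - (-31 + 92) = sqrt(36/35 + (2135 + 4445)) - 1*61 = sqrt(36*(1/35) + 6580) - 61 = sqrt(36/35 + 6580) - 61 = sqrt(230336/35) - 61 = 8*sqrt(125965)/35 - 61 = -61 + 8*sqrt(125965)/35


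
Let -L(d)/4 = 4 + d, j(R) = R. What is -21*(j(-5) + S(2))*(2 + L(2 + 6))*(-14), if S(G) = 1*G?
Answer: 40572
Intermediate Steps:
S(G) = G
L(d) = -16 - 4*d (L(d) = -4*(4 + d) = -16 - 4*d)
-21*(j(-5) + S(2))*(2 + L(2 + 6))*(-14) = -21*(-5 + 2)*(2 + (-16 - 4*(2 + 6)))*(-14) = -(-63)*(2 + (-16 - 4*8))*(-14) = -(-63)*(2 + (-16 - 32))*(-14) = -(-63)*(2 - 48)*(-14) = -(-63)*(-46)*(-14) = -21*138*(-14) = -2898*(-14) = 40572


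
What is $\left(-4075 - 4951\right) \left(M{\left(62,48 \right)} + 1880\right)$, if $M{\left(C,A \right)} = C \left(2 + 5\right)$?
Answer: $-20886164$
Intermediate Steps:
$M{\left(C,A \right)} = 7 C$ ($M{\left(C,A \right)} = C 7 = 7 C$)
$\left(-4075 - 4951\right) \left(M{\left(62,48 \right)} + 1880\right) = \left(-4075 - 4951\right) \left(7 \cdot 62 + 1880\right) = - 9026 \left(434 + 1880\right) = \left(-9026\right) 2314 = -20886164$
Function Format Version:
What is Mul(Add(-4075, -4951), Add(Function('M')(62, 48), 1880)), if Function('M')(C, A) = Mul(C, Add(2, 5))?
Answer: -20886164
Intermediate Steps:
Function('M')(C, A) = Mul(7, C) (Function('M')(C, A) = Mul(C, 7) = Mul(7, C))
Mul(Add(-4075, -4951), Add(Function('M')(62, 48), 1880)) = Mul(Add(-4075, -4951), Add(Mul(7, 62), 1880)) = Mul(-9026, Add(434, 1880)) = Mul(-9026, 2314) = -20886164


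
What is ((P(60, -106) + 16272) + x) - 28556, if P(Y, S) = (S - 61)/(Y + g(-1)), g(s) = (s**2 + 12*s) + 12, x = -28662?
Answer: -2497873/61 ≈ -40949.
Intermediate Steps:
g(s) = 12 + s**2 + 12*s
P(Y, S) = (-61 + S)/(1 + Y) (P(Y, S) = (S - 61)/(Y + (12 + (-1)**2 + 12*(-1))) = (-61 + S)/(Y + (12 + 1 - 12)) = (-61 + S)/(Y + 1) = (-61 + S)/(1 + Y))
((P(60, -106) + 16272) + x) - 28556 = (((-61 - 106)/(1 + 60) + 16272) - 28662) - 28556 = ((-167/61 + 16272) - 28662) - 28556 = (992425/61 - 28662) - 28556 = -755957/61 - 28556 = -2497873/61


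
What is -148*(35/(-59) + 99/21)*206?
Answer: -51890576/413 ≈ -1.2564e+5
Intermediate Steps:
-148*(35/(-59) + 99/21)*206 = -148*(35*(-1/59) + 99*(1/21))*206 = -148*(-35/59 + 33/7)*206 = -148*1702/413*206 = -251896/413*206 = -51890576/413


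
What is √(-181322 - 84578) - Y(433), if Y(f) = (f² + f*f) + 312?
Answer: -375290 + 10*I*√2659 ≈ -3.7529e+5 + 515.66*I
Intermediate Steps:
Y(f) = 312 + 2*f² (Y(f) = (f² + f²) + 312 = 2*f² + 312 = 312 + 2*f²)
√(-181322 - 84578) - Y(433) = √(-181322 - 84578) - (312 + 2*433²) = √(-265900) - (312 + 2*187489) = 10*I*√2659 - (312 + 374978) = 10*I*√2659 - 1*375290 = 10*I*√2659 - 375290 = -375290 + 10*I*√2659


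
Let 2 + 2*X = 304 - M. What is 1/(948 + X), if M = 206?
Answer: 1/996 ≈ 0.0010040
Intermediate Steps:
X = 48 (X = -1 + (304 - 1*206)/2 = -1 + (304 - 206)/2 = -1 + (1/2)*98 = -1 + 49 = 48)
1/(948 + X) = 1/(948 + 48) = 1/996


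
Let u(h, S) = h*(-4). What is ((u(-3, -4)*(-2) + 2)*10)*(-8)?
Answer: 1760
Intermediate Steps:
u(h, S) = -4*h
((u(-3, -4)*(-2) + 2)*10)*(-8) = ((-4*(-3)*(-2) + 2)*10)*(-8) = ((12*(-2) + 2)*10)*(-8) = ((-24 + 2)*10)*(-8) = -22*10*(-8) = -220*(-8) = 1760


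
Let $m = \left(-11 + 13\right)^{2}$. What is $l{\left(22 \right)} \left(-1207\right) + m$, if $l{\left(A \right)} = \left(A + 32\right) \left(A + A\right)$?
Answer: $-2867828$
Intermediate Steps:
$m = 4$ ($m = 2^{2} = 4$)
$l{\left(A \right)} = 2 A \left(32 + A\right)$ ($l{\left(A \right)} = \left(32 + A\right) 2 A = 2 A \left(32 + A\right)$)
$l{\left(22 \right)} \left(-1207\right) + m = 2 \cdot 22 \left(32 + 22\right) \left(-1207\right) + 4 = 2 \cdot 22 \cdot 54 \left(-1207\right) + 4 = 2376 \left(-1207\right) + 4 = -2867832 + 4 = -2867828$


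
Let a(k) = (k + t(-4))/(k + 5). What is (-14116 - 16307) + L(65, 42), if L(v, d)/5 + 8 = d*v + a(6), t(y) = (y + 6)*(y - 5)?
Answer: -185003/11 ≈ -16818.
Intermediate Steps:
t(y) = (-5 + y)*(6 + y) (t(y) = (6 + y)*(-5 + y) = (-5 + y)*(6 + y))
a(k) = (-18 + k)/(5 + k) (a(k) = (k + (-30 - 4 + (-4)**2))/(k + 5) = (k + (-30 - 4 + 16))/(5 + k) = (k - 18)/(5 + k) = (-18 + k)/(5 + k))
L(v, d) = -500/11 + 5*d*v (L(v, d) = -40 + 5*(d*v + (-18 + 6)/(5 + 6)) = -40 + 5*(d*v - 12/11) = -40 + 5*(-12/11 + d*v) = -40 + (-60/11 + 5*d*v) = -500/11 + 5*d*v)
(-14116 - 16307) + L(65, 42) = (-14116 - 16307) + (-500/11 + 5*42*65) = -30423 + (-500/11 + 13650) = -30423 + 149650/11 = -185003/11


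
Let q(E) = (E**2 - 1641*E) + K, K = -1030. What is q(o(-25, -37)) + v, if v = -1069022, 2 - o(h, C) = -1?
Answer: -1074966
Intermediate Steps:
o(h, C) = 3 (o(h, C) = 2 - 1*(-1) = 2 + 1 = 3)
q(E) = -1030 + E**2 - 1641*E (q(E) = (E**2 - 1641*E) - 1030 = -1030 + E**2 - 1641*E)
q(o(-25, -37)) + v = (-1030 + 3**2 - 1641*3) - 1069022 = (-1030 + 9 - 4923) - 1069022 = -5944 - 1069022 = -1074966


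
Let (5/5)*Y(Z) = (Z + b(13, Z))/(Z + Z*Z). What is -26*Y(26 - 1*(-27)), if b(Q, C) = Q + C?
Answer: -1547/1431 ≈ -1.0811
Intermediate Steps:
b(Q, C) = C + Q
Y(Z) = (13 + 2*Z)/(Z + Z²) (Y(Z) = (Z + (Z + 13))/(Z + Z*Z) = (Z + (13 + Z))/(Z + Z²) = (13 + 2*Z)/(Z + Z²))
-26*Y(26 - 1*(-27)) = -26*(13 + 2*(26 - 1*(-27)))/((26 - 1*(-27))*(1 + (26 - 1*(-27)))) = -26*(13 + 2*(26 + 27))/((26 + 27)*(1 + (26 + 27))) = -26*(13 + 2*53)/(53*(1 + 53)) = -26*(13 + 106)/(53*54) = -26*119/(53*54) = -26*119/2862 = -1547/1431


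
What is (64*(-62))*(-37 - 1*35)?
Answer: 285696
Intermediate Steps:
(64*(-62))*(-37 - 1*35) = -3968*(-37 - 35) = -3968*(-72) = 285696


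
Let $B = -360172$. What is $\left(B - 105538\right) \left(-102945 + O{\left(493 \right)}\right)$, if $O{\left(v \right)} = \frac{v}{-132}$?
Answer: $\frac{3164320850215}{66} \approx 4.7944 \cdot 10^{10}$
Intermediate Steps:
$O{\left(v \right)} = - \frac{v}{132}$ ($O{\left(v \right)} = v \left(- \frac{1}{132}\right) = - \frac{v}{132}$)
$\left(B - 105538\right) \left(-102945 + O{\left(493 \right)}\right) = \left(-360172 - 105538\right) \left(-102945 - \frac{493}{132}\right) = - 465710 \left(-102945 - \frac{493}{132}\right) = \left(-465710\right) \left(- \frac{13589233}{132}\right) = \frac{3164320850215}{66}$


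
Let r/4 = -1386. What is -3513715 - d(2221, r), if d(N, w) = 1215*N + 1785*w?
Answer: 3683810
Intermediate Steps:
r = -5544 (r = 4*(-1386) = -5544)
-3513715 - d(2221, r) = -3513715 - (1215*2221 + 1785*(-5544)) = -3513715 - (2698515 - 9896040) = -3513715 - 1*(-7197525) = -3513715 + 7197525 = 3683810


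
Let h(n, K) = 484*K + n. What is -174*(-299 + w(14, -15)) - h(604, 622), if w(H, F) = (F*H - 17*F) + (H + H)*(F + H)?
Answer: -252584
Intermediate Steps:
h(n, K) = n + 484*K
w(H, F) = -17*F + F*H + 2*H*(F + H) (w(H, F) = (-17*F + F*H) + (2*H)*(F + H) = (-17*F + F*H) + 2*H*(F + H) = -17*F + F*H + 2*H*(F + H))
-174*(-299 + w(14, -15)) - h(604, 622) = -174*(-299 + (-17*(-15) + 2*14² + 3*(-15)*14)) - (604 + 484*622) = -174*(-299 + (255 + 2*196 - 630)) - (604 + 301048) = -174*(-299 + (255 + 392 - 630)) - 1*301652 = -174*(-299 + 17) - 301652 = -174*(-282) - 301652 = 49068 - 301652 = -252584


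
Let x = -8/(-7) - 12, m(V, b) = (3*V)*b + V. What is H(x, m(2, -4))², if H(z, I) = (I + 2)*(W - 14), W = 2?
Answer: 57600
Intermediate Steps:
m(V, b) = V + 3*V*b (m(V, b) = 3*V*b + V = V + 3*V*b)
x = -76/7 (x = -8*(-⅐) - 12 = 8/7 - 12 = -76/7 ≈ -10.857)
H(z, I) = -24 - 12*I (H(z, I) = (I + 2)*(2 - 14) = (2 + I)*(-12) = -24 - 12*I)
H(x, m(2, -4))² = (-24 - 24*(1 + 3*(-4)))² = (-24 - 24*(1 - 12))² = (-24 - 24*(-11))² = (-24 - 12*(-22))² = (-24 + 264)² = 240² = 57600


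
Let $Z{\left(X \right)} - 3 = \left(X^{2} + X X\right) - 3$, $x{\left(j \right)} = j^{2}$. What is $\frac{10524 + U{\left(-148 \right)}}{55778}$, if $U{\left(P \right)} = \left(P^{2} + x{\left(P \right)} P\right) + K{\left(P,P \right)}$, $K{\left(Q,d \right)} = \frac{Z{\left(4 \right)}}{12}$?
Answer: $- \frac{4814042}{83667} \approx -57.538$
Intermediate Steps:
$Z{\left(X \right)} = 2 X^{2}$ ($Z{\left(X \right)} = 3 - \left(3 - X^{2} - X X\right) = 3 + \left(\left(X^{2} + X^{2}\right) - 3\right) = 3 + \left(2 X^{2} - 3\right) = 3 + \left(-3 + 2 X^{2}\right) = 2 X^{2}$)
$K{\left(Q,d \right)} = \frac{8}{3}$ ($K{\left(Q,d \right)} = \frac{2 \cdot 4^{2}}{12} = 2 \cdot 16 \cdot \frac{1}{12} = 32 \cdot \frac{1}{12} = \frac{8}{3}$)
$U{\left(P \right)} = \frac{8}{3} + P^{2} + P^{3}$ ($U{\left(P \right)} = \left(P^{2} + P^{2} P\right) + \frac{8}{3} = \left(P^{2} + P^{3}\right) + \frac{8}{3} = \frac{8}{3} + P^{2} + P^{3}$)
$\frac{10524 + U{\left(-148 \right)}}{55778} = \frac{10524 + \left(\frac{8}{3} + \left(-148\right)^{2} + \left(-148\right)^{3}\right)}{55778} = \left(10524 + \left(\frac{8}{3} + 21904 - 3241792\right)\right) \frac{1}{55778} = \left(10524 - \frac{9659656}{3}\right) \frac{1}{55778} = \left(- \frac{9628084}{3}\right) \frac{1}{55778} = - \frac{4814042}{83667}$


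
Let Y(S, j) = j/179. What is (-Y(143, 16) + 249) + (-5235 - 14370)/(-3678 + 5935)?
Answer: 97051340/404003 ≈ 240.22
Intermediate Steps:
Y(S, j) = j/179 (Y(S, j) = j*(1/179) = j/179)
(-Y(143, 16) + 249) + (-5235 - 14370)/(-3678 + 5935) = (-16/179 + 249) + (-5235 - 14370)/(-3678 + 5935) = (-1*16/179 + 249) - 19605/2257 = (-16/179 + 249) - 19605*1/2257 = 44555/179 - 19605/2257 = 97051340/404003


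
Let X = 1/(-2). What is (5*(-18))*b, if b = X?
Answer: 45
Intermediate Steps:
X = -1/2 ≈ -0.50000
b = -1/2 ≈ -0.50000
(5*(-18))*b = (5*(-18))*(-1/2) = -90*(-1/2) = 45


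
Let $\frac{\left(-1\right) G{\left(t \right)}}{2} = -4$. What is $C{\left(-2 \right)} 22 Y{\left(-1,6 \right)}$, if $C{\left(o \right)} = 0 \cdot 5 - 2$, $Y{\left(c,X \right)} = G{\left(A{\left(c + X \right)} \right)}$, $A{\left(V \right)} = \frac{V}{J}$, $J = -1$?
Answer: $-352$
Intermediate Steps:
$A{\left(V \right)} = - V$ ($A{\left(V \right)} = \frac{V}{-1} = V \left(-1\right) = - V$)
$G{\left(t \right)} = 8$ ($G{\left(t \right)} = \left(-2\right) \left(-4\right) = 8$)
$Y{\left(c,X \right)} = 8$
$C{\left(o \right)} = -2$ ($C{\left(o \right)} = 0 - 2 = -2$)
$C{\left(-2 \right)} 22 Y{\left(-1,6 \right)} = \left(-2\right) 22 \cdot 8 = \left(-44\right) 8 = -352$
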